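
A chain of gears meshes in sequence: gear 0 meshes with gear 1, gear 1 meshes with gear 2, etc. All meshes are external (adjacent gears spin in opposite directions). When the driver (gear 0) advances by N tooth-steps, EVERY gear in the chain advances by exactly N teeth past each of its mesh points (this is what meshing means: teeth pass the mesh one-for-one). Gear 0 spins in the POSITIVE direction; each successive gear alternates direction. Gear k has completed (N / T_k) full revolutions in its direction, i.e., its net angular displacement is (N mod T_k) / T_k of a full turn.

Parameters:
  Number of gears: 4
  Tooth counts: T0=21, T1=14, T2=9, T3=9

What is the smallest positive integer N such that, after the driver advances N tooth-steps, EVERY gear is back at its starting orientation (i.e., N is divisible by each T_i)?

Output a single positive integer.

Answer: 126

Derivation:
Gear k returns to start when N is a multiple of T_k.
All gears at start simultaneously when N is a common multiple of [21, 14, 9, 9]; the smallest such N is lcm(21, 14, 9, 9).
Start: lcm = T0 = 21
Fold in T1=14: gcd(21, 14) = 7; lcm(21, 14) = 21 * 14 / 7 = 294 / 7 = 42
Fold in T2=9: gcd(42, 9) = 3; lcm(42, 9) = 42 * 9 / 3 = 378 / 3 = 126
Fold in T3=9: gcd(126, 9) = 9; lcm(126, 9) = 126 * 9 / 9 = 1134 / 9 = 126
Full cycle length = 126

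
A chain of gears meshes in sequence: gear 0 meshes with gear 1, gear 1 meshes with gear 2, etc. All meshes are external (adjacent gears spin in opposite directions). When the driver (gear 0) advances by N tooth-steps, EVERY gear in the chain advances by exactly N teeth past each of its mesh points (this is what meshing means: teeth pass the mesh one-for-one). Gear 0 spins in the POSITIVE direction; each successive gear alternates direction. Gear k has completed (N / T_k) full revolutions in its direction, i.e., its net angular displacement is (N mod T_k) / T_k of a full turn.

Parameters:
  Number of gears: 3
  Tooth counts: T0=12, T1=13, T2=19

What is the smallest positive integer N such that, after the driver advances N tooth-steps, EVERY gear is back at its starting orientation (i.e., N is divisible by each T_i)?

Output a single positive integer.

Gear k returns to start when N is a multiple of T_k.
All gears at start simultaneously when N is a common multiple of [12, 13, 19]; the smallest such N is lcm(12, 13, 19).
Start: lcm = T0 = 12
Fold in T1=13: gcd(12, 13) = 1; lcm(12, 13) = 12 * 13 / 1 = 156 / 1 = 156
Fold in T2=19: gcd(156, 19) = 1; lcm(156, 19) = 156 * 19 / 1 = 2964 / 1 = 2964
Full cycle length = 2964

Answer: 2964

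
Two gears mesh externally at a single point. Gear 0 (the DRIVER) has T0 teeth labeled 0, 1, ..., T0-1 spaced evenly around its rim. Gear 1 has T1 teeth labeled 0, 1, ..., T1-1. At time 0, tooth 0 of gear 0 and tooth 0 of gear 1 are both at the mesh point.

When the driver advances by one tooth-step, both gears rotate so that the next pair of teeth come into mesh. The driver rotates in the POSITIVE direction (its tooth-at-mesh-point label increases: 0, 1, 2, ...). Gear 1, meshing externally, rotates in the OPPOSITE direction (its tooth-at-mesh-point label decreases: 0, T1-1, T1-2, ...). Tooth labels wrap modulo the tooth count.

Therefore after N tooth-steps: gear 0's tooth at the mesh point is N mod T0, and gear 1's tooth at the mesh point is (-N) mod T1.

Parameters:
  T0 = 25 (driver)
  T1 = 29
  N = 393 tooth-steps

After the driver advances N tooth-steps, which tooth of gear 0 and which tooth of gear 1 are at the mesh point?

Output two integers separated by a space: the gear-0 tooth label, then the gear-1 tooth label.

Answer: 18 13

Derivation:
Gear 0 (driver, T0=25): tooth at mesh = N mod T0
  393 = 15 * 25 + 18, so 393 mod 25 = 18
  gear 0 tooth = 18
Gear 1 (driven, T1=29): tooth at mesh = (-N) mod T1
  393 = 13 * 29 + 16, so 393 mod 29 = 16
  (-393) mod 29 = (-16) mod 29 = 29 - 16 = 13
Mesh after 393 steps: gear-0 tooth 18 meets gear-1 tooth 13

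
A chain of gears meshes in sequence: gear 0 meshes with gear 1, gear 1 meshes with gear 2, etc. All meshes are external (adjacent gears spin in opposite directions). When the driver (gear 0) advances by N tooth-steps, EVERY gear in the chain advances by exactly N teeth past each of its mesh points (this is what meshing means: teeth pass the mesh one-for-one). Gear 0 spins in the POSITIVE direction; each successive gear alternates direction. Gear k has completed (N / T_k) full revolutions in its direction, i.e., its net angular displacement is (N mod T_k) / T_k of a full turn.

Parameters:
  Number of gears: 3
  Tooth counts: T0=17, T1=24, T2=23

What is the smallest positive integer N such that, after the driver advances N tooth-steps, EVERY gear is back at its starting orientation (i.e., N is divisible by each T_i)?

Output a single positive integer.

Answer: 9384

Derivation:
Gear k returns to start when N is a multiple of T_k.
All gears at start simultaneously when N is a common multiple of [17, 24, 23]; the smallest such N is lcm(17, 24, 23).
Start: lcm = T0 = 17
Fold in T1=24: gcd(17, 24) = 1; lcm(17, 24) = 17 * 24 / 1 = 408 / 1 = 408
Fold in T2=23: gcd(408, 23) = 1; lcm(408, 23) = 408 * 23 / 1 = 9384 / 1 = 9384
Full cycle length = 9384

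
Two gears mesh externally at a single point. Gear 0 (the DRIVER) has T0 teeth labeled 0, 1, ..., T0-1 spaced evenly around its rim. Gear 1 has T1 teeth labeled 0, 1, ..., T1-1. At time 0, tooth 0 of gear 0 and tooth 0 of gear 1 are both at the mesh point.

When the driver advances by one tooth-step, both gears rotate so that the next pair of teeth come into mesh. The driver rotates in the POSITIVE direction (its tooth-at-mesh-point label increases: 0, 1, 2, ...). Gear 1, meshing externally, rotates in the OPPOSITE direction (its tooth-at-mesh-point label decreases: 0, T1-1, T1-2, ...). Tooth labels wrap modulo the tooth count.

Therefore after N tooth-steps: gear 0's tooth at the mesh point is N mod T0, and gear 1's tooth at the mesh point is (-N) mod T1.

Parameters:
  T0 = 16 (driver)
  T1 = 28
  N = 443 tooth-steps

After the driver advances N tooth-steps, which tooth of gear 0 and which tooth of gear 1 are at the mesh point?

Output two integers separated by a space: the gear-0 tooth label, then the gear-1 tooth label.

Gear 0 (driver, T0=16): tooth at mesh = N mod T0
  443 = 27 * 16 + 11, so 443 mod 16 = 11
  gear 0 tooth = 11
Gear 1 (driven, T1=28): tooth at mesh = (-N) mod T1
  443 = 15 * 28 + 23, so 443 mod 28 = 23
  (-443) mod 28 = (-23) mod 28 = 28 - 23 = 5
Mesh after 443 steps: gear-0 tooth 11 meets gear-1 tooth 5

Answer: 11 5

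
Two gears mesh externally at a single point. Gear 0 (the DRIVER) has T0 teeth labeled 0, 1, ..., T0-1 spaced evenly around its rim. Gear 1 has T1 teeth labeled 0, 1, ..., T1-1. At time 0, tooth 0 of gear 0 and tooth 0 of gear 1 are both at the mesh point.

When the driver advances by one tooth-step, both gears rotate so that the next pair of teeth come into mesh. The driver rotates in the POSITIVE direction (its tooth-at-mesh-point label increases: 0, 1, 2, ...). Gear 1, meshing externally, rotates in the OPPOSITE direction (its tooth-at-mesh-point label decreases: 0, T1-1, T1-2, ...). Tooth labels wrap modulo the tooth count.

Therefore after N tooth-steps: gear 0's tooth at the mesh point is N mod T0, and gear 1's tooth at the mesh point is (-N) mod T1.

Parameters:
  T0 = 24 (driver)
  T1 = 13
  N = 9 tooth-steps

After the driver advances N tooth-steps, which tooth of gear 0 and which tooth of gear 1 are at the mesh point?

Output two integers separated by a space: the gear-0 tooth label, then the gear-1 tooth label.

Gear 0 (driver, T0=24): tooth at mesh = N mod T0
  9 = 0 * 24 + 9, so 9 mod 24 = 9
  gear 0 tooth = 9
Gear 1 (driven, T1=13): tooth at mesh = (-N) mod T1
  9 = 0 * 13 + 9, so 9 mod 13 = 9
  (-9) mod 13 = (-9) mod 13 = 13 - 9 = 4
Mesh after 9 steps: gear-0 tooth 9 meets gear-1 tooth 4

Answer: 9 4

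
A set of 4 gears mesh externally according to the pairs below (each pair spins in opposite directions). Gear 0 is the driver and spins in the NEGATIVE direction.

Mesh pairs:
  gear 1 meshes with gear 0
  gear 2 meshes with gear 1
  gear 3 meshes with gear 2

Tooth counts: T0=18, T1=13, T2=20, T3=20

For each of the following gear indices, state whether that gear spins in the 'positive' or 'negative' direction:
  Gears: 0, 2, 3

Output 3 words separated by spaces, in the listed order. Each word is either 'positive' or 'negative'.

Gear 0 (driver): negative (depth 0)
  gear 1: meshes with gear 0 -> depth 1 -> positive (opposite of gear 0)
  gear 2: meshes with gear 1 -> depth 2 -> negative (opposite of gear 1)
  gear 3: meshes with gear 2 -> depth 3 -> positive (opposite of gear 2)
Queried indices 0, 2, 3 -> negative, negative, positive

Answer: negative negative positive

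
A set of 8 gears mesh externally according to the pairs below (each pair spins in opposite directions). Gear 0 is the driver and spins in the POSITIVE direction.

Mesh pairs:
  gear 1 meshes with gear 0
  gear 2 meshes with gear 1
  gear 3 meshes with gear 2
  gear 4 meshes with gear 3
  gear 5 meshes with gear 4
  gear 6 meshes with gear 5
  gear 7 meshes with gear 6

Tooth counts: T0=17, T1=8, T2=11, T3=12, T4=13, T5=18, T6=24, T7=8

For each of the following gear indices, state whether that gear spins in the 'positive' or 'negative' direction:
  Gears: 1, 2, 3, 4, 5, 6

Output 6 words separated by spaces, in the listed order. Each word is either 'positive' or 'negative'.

Answer: negative positive negative positive negative positive

Derivation:
Gear 0 (driver): positive (depth 0)
  gear 1: meshes with gear 0 -> depth 1 -> negative (opposite of gear 0)
  gear 2: meshes with gear 1 -> depth 2 -> positive (opposite of gear 1)
  gear 3: meshes with gear 2 -> depth 3 -> negative (opposite of gear 2)
  gear 4: meshes with gear 3 -> depth 4 -> positive (opposite of gear 3)
  gear 5: meshes with gear 4 -> depth 5 -> negative (opposite of gear 4)
  gear 6: meshes with gear 5 -> depth 6 -> positive (opposite of gear 5)
  gear 7: meshes with gear 6 -> depth 7 -> negative (opposite of gear 6)
Queried indices 1, 2, 3, 4, 5, 6 -> negative, positive, negative, positive, negative, positive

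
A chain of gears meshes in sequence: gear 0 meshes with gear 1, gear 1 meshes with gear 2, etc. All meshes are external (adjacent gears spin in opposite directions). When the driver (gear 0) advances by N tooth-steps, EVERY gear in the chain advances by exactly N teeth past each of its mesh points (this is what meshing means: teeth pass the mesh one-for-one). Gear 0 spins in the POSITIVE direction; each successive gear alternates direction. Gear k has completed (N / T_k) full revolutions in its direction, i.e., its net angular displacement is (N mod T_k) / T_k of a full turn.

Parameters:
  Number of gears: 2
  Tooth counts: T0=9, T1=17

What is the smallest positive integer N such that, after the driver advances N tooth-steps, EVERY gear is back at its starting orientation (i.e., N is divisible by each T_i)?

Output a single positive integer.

Gear k returns to start when N is a multiple of T_k.
All gears at start simultaneously when N is a common multiple of [9, 17]; the smallest such N is lcm(9, 17).
Start: lcm = T0 = 9
Fold in T1=17: gcd(9, 17) = 1; lcm(9, 17) = 9 * 17 / 1 = 153 / 1 = 153
Full cycle length = 153

Answer: 153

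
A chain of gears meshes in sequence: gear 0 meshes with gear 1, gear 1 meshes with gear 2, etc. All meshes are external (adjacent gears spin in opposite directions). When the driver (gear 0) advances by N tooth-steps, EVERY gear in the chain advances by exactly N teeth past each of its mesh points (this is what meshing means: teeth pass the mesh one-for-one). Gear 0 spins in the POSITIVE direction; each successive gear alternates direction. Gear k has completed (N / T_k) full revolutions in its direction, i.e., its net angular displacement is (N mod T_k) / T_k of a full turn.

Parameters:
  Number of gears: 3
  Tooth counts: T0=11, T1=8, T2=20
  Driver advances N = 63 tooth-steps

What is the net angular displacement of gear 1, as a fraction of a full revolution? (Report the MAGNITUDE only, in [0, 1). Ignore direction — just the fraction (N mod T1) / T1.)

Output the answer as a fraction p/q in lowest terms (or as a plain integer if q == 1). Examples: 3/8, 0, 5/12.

Chain of 3 gears, tooth counts: [11, 8, 20]
  gear 0: T0=11, direction=positive, advance = 63 mod 11 = 8 teeth = 8/11 turn
  gear 1: T1=8, direction=negative, advance = 63 mod 8 = 7 teeth = 7/8 turn
  gear 2: T2=20, direction=positive, advance = 63 mod 20 = 3 teeth = 3/20 turn
Gear 1: 63 mod 8 = 7
Fraction = 7 / 8 = 7/8 (gcd(7,8)=1) = 7/8

Answer: 7/8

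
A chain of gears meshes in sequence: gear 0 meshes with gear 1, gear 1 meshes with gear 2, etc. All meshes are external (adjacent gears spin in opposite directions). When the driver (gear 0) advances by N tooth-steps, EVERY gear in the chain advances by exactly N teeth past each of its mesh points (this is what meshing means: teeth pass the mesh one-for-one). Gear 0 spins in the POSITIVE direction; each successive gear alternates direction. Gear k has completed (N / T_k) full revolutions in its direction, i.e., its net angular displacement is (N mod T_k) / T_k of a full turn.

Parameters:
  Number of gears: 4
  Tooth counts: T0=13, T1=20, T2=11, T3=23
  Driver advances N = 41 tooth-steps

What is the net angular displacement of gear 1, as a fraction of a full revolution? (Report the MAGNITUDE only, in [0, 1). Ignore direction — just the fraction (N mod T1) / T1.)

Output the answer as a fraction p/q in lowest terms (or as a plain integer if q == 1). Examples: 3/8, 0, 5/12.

Answer: 1/20

Derivation:
Chain of 4 gears, tooth counts: [13, 20, 11, 23]
  gear 0: T0=13, direction=positive, advance = 41 mod 13 = 2 teeth = 2/13 turn
  gear 1: T1=20, direction=negative, advance = 41 mod 20 = 1 teeth = 1/20 turn
  gear 2: T2=11, direction=positive, advance = 41 mod 11 = 8 teeth = 8/11 turn
  gear 3: T3=23, direction=negative, advance = 41 mod 23 = 18 teeth = 18/23 turn
Gear 1: 41 mod 20 = 1
Fraction = 1 / 20 = 1/20 (gcd(1,20)=1) = 1/20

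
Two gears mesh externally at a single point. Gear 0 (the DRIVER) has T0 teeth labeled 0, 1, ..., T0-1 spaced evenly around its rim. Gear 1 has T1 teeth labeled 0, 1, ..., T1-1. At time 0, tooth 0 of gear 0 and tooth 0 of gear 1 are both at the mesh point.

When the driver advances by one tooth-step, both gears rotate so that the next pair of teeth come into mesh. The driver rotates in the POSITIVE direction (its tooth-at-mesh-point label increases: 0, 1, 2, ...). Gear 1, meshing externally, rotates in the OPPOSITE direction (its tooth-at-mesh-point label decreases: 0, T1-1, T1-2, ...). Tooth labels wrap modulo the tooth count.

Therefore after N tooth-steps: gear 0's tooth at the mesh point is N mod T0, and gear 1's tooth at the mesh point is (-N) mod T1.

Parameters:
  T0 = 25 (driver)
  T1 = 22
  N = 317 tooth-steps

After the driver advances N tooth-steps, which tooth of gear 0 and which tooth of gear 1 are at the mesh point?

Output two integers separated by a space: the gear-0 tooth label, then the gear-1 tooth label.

Answer: 17 13

Derivation:
Gear 0 (driver, T0=25): tooth at mesh = N mod T0
  317 = 12 * 25 + 17, so 317 mod 25 = 17
  gear 0 tooth = 17
Gear 1 (driven, T1=22): tooth at mesh = (-N) mod T1
  317 = 14 * 22 + 9, so 317 mod 22 = 9
  (-317) mod 22 = (-9) mod 22 = 22 - 9 = 13
Mesh after 317 steps: gear-0 tooth 17 meets gear-1 tooth 13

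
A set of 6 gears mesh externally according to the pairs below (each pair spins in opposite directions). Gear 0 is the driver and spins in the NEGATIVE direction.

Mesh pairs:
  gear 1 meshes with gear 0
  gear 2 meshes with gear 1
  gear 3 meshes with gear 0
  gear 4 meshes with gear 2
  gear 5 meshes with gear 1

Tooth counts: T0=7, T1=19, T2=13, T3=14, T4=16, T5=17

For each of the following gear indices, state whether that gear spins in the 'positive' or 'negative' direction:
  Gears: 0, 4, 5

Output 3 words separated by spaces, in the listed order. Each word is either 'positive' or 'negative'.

Answer: negative positive negative

Derivation:
Gear 0 (driver): negative (depth 0)
  gear 1: meshes with gear 0 -> depth 1 -> positive (opposite of gear 0)
  gear 2: meshes with gear 1 -> depth 2 -> negative (opposite of gear 1)
  gear 3: meshes with gear 0 -> depth 1 -> positive (opposite of gear 0)
  gear 4: meshes with gear 2 -> depth 3 -> positive (opposite of gear 2)
  gear 5: meshes with gear 1 -> depth 2 -> negative (opposite of gear 1)
Queried indices 0, 4, 5 -> negative, positive, negative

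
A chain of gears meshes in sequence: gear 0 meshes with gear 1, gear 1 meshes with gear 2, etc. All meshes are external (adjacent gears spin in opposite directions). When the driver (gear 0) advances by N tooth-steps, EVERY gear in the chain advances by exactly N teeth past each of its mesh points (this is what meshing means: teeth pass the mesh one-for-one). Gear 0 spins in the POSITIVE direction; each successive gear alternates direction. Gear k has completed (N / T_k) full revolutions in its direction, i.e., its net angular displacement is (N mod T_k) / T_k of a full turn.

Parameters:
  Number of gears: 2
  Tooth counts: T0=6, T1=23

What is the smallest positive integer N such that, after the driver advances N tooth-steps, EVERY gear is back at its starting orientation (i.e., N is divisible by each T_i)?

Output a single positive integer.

Answer: 138

Derivation:
Gear k returns to start when N is a multiple of T_k.
All gears at start simultaneously when N is a common multiple of [6, 23]; the smallest such N is lcm(6, 23).
Start: lcm = T0 = 6
Fold in T1=23: gcd(6, 23) = 1; lcm(6, 23) = 6 * 23 / 1 = 138 / 1 = 138
Full cycle length = 138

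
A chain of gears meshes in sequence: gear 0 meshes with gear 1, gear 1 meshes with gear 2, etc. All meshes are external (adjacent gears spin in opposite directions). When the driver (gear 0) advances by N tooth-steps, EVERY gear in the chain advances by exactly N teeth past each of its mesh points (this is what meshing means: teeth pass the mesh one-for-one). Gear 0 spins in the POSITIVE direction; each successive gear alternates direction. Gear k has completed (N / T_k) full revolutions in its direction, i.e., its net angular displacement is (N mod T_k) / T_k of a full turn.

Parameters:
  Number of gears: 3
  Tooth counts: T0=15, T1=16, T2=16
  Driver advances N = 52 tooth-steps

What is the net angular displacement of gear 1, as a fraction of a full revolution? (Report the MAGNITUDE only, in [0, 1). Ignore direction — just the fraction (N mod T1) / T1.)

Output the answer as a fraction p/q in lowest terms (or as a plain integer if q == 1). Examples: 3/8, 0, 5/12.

Chain of 3 gears, tooth counts: [15, 16, 16]
  gear 0: T0=15, direction=positive, advance = 52 mod 15 = 7 teeth = 7/15 turn
  gear 1: T1=16, direction=negative, advance = 52 mod 16 = 4 teeth = 4/16 turn
  gear 2: T2=16, direction=positive, advance = 52 mod 16 = 4 teeth = 4/16 turn
Gear 1: 52 mod 16 = 4
Fraction = 4 / 16 = 1/4 (gcd(4,16)=4) = 1/4

Answer: 1/4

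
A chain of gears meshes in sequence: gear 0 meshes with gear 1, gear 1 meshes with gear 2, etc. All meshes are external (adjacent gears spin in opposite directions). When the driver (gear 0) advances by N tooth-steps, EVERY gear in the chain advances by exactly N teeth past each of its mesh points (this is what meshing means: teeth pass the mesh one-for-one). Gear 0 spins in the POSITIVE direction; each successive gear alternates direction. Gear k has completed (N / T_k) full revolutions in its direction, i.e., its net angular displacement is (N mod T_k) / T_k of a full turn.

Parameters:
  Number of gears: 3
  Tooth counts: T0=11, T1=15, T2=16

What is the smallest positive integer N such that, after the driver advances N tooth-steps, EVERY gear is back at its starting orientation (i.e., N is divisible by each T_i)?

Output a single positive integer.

Answer: 2640

Derivation:
Gear k returns to start when N is a multiple of T_k.
All gears at start simultaneously when N is a common multiple of [11, 15, 16]; the smallest such N is lcm(11, 15, 16).
Start: lcm = T0 = 11
Fold in T1=15: gcd(11, 15) = 1; lcm(11, 15) = 11 * 15 / 1 = 165 / 1 = 165
Fold in T2=16: gcd(165, 16) = 1; lcm(165, 16) = 165 * 16 / 1 = 2640 / 1 = 2640
Full cycle length = 2640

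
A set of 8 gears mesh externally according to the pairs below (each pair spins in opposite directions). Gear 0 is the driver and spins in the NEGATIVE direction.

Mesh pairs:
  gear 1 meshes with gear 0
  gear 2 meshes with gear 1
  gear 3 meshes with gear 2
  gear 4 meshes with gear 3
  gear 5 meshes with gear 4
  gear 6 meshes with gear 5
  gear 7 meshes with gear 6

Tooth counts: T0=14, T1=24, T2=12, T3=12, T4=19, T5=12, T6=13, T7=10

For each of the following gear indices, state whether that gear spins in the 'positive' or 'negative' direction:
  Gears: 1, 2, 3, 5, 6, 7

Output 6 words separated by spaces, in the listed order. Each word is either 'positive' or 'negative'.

Answer: positive negative positive positive negative positive

Derivation:
Gear 0 (driver): negative (depth 0)
  gear 1: meshes with gear 0 -> depth 1 -> positive (opposite of gear 0)
  gear 2: meshes with gear 1 -> depth 2 -> negative (opposite of gear 1)
  gear 3: meshes with gear 2 -> depth 3 -> positive (opposite of gear 2)
  gear 4: meshes with gear 3 -> depth 4 -> negative (opposite of gear 3)
  gear 5: meshes with gear 4 -> depth 5 -> positive (opposite of gear 4)
  gear 6: meshes with gear 5 -> depth 6 -> negative (opposite of gear 5)
  gear 7: meshes with gear 6 -> depth 7 -> positive (opposite of gear 6)
Queried indices 1, 2, 3, 5, 6, 7 -> positive, negative, positive, positive, negative, positive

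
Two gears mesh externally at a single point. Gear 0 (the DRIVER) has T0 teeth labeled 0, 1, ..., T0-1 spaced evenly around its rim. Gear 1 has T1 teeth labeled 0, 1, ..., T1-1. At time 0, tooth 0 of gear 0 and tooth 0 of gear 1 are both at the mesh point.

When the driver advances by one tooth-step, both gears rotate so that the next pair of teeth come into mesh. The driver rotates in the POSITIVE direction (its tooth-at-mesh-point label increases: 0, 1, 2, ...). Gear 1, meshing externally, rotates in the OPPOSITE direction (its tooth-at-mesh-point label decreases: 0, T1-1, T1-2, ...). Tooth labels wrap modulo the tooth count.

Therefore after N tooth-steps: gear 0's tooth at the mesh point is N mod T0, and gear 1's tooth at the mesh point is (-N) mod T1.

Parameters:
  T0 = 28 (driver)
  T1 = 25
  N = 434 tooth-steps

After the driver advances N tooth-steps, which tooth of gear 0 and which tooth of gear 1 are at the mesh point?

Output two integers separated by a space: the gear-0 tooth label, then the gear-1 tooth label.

Gear 0 (driver, T0=28): tooth at mesh = N mod T0
  434 = 15 * 28 + 14, so 434 mod 28 = 14
  gear 0 tooth = 14
Gear 1 (driven, T1=25): tooth at mesh = (-N) mod T1
  434 = 17 * 25 + 9, so 434 mod 25 = 9
  (-434) mod 25 = (-9) mod 25 = 25 - 9 = 16
Mesh after 434 steps: gear-0 tooth 14 meets gear-1 tooth 16

Answer: 14 16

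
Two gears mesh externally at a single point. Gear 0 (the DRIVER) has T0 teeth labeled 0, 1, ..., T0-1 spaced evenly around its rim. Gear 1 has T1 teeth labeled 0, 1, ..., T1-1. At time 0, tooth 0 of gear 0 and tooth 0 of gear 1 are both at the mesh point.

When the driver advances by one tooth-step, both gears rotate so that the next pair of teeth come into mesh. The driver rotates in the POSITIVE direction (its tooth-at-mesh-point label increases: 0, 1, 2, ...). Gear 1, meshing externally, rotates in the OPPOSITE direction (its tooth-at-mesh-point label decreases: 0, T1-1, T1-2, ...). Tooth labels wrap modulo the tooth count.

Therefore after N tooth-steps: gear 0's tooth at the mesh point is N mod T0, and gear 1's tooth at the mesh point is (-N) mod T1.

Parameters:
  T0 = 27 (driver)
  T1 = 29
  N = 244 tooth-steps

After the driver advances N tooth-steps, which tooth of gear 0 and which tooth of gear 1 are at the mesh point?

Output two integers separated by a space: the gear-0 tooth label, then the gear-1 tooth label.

Answer: 1 17

Derivation:
Gear 0 (driver, T0=27): tooth at mesh = N mod T0
  244 = 9 * 27 + 1, so 244 mod 27 = 1
  gear 0 tooth = 1
Gear 1 (driven, T1=29): tooth at mesh = (-N) mod T1
  244 = 8 * 29 + 12, so 244 mod 29 = 12
  (-244) mod 29 = (-12) mod 29 = 29 - 12 = 17
Mesh after 244 steps: gear-0 tooth 1 meets gear-1 tooth 17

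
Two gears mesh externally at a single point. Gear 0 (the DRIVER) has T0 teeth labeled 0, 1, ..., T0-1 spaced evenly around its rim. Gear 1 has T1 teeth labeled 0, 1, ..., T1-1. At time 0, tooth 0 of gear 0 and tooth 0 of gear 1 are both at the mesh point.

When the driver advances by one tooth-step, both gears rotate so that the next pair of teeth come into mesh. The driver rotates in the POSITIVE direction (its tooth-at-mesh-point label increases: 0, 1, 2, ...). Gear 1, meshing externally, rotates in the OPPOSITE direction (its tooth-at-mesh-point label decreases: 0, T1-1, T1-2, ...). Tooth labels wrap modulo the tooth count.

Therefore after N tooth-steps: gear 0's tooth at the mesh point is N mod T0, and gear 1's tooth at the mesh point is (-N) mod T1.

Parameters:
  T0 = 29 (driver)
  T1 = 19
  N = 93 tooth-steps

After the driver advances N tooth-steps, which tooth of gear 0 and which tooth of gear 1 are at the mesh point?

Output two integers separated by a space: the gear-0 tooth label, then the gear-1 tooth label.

Answer: 6 2

Derivation:
Gear 0 (driver, T0=29): tooth at mesh = N mod T0
  93 = 3 * 29 + 6, so 93 mod 29 = 6
  gear 0 tooth = 6
Gear 1 (driven, T1=19): tooth at mesh = (-N) mod T1
  93 = 4 * 19 + 17, so 93 mod 19 = 17
  (-93) mod 19 = (-17) mod 19 = 19 - 17 = 2
Mesh after 93 steps: gear-0 tooth 6 meets gear-1 tooth 2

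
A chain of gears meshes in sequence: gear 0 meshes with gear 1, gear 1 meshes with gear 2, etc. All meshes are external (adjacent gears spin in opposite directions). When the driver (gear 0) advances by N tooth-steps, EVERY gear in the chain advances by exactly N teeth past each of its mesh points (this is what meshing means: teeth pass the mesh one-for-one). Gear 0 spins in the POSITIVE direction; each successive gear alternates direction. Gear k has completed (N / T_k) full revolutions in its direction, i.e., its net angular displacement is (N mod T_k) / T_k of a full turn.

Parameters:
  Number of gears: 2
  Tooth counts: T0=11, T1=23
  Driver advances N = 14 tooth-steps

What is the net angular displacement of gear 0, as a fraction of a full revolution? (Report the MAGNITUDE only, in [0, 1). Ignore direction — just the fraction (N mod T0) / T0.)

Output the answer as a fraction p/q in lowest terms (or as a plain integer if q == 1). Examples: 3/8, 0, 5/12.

Chain of 2 gears, tooth counts: [11, 23]
  gear 0: T0=11, direction=positive, advance = 14 mod 11 = 3 teeth = 3/11 turn
  gear 1: T1=23, direction=negative, advance = 14 mod 23 = 14 teeth = 14/23 turn
Gear 0: 14 mod 11 = 3
Fraction = 3 / 11 = 3/11 (gcd(3,11)=1) = 3/11

Answer: 3/11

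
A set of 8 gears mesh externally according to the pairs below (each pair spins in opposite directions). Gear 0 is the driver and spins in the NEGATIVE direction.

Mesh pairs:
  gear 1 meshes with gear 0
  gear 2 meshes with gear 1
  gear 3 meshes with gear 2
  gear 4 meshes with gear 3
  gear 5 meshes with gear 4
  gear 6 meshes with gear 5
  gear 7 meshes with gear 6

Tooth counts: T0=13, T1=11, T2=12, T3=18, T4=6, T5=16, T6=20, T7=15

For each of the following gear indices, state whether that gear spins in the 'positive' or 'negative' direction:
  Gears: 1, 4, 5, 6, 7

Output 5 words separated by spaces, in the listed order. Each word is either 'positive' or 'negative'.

Answer: positive negative positive negative positive

Derivation:
Gear 0 (driver): negative (depth 0)
  gear 1: meshes with gear 0 -> depth 1 -> positive (opposite of gear 0)
  gear 2: meshes with gear 1 -> depth 2 -> negative (opposite of gear 1)
  gear 3: meshes with gear 2 -> depth 3 -> positive (opposite of gear 2)
  gear 4: meshes with gear 3 -> depth 4 -> negative (opposite of gear 3)
  gear 5: meshes with gear 4 -> depth 5 -> positive (opposite of gear 4)
  gear 6: meshes with gear 5 -> depth 6 -> negative (opposite of gear 5)
  gear 7: meshes with gear 6 -> depth 7 -> positive (opposite of gear 6)
Queried indices 1, 4, 5, 6, 7 -> positive, negative, positive, negative, positive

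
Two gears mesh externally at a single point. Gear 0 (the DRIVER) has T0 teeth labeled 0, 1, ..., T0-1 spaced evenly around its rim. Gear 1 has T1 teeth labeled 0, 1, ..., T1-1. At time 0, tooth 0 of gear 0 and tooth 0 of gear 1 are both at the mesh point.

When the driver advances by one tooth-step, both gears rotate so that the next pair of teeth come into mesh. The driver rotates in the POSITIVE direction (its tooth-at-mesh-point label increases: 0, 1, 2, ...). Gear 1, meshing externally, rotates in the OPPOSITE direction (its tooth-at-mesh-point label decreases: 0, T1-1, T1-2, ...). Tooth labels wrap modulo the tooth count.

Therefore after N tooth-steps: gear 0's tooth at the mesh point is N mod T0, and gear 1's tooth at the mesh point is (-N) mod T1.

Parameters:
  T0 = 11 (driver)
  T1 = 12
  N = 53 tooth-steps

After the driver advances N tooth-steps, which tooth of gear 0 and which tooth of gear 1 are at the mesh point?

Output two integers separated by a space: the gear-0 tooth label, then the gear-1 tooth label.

Answer: 9 7

Derivation:
Gear 0 (driver, T0=11): tooth at mesh = N mod T0
  53 = 4 * 11 + 9, so 53 mod 11 = 9
  gear 0 tooth = 9
Gear 1 (driven, T1=12): tooth at mesh = (-N) mod T1
  53 = 4 * 12 + 5, so 53 mod 12 = 5
  (-53) mod 12 = (-5) mod 12 = 12 - 5 = 7
Mesh after 53 steps: gear-0 tooth 9 meets gear-1 tooth 7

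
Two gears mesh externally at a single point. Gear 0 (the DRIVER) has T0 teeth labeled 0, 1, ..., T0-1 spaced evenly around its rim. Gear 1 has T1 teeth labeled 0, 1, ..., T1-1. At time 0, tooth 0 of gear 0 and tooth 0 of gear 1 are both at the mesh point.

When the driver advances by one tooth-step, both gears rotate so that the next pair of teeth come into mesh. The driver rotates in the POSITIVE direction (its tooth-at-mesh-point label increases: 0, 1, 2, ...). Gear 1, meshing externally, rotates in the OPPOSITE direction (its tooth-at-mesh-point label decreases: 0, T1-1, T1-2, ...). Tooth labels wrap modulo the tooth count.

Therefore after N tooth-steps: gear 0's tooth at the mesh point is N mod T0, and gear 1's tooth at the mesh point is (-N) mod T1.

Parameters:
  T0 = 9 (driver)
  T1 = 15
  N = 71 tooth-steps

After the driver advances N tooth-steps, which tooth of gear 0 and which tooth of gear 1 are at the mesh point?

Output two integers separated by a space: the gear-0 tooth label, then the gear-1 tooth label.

Answer: 8 4

Derivation:
Gear 0 (driver, T0=9): tooth at mesh = N mod T0
  71 = 7 * 9 + 8, so 71 mod 9 = 8
  gear 0 tooth = 8
Gear 1 (driven, T1=15): tooth at mesh = (-N) mod T1
  71 = 4 * 15 + 11, so 71 mod 15 = 11
  (-71) mod 15 = (-11) mod 15 = 15 - 11 = 4
Mesh after 71 steps: gear-0 tooth 8 meets gear-1 tooth 4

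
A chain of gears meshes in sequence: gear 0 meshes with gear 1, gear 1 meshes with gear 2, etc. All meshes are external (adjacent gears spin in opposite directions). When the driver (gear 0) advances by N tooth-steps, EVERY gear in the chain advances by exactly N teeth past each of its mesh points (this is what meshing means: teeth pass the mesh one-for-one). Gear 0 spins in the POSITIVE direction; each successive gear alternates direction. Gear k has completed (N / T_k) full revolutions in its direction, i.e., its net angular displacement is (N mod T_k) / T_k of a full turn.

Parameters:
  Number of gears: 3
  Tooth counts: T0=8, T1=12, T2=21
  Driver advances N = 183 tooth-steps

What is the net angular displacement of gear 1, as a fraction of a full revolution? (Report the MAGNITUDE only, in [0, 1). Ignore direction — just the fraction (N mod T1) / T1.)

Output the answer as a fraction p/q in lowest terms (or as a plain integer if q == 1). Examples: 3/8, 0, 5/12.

Chain of 3 gears, tooth counts: [8, 12, 21]
  gear 0: T0=8, direction=positive, advance = 183 mod 8 = 7 teeth = 7/8 turn
  gear 1: T1=12, direction=negative, advance = 183 mod 12 = 3 teeth = 3/12 turn
  gear 2: T2=21, direction=positive, advance = 183 mod 21 = 15 teeth = 15/21 turn
Gear 1: 183 mod 12 = 3
Fraction = 3 / 12 = 1/4 (gcd(3,12)=3) = 1/4

Answer: 1/4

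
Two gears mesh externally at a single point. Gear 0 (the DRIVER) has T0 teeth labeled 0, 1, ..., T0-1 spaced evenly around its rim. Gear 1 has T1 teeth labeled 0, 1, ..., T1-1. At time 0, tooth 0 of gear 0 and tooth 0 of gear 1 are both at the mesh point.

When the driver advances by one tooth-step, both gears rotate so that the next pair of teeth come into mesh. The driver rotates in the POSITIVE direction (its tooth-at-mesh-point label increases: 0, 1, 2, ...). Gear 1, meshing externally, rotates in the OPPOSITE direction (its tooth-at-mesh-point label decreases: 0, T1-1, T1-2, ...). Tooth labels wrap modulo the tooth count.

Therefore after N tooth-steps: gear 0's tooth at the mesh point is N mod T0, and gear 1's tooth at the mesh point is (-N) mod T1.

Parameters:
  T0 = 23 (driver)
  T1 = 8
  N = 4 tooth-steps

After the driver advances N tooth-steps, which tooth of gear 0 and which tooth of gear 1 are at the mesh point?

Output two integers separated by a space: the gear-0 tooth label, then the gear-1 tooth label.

Gear 0 (driver, T0=23): tooth at mesh = N mod T0
  4 = 0 * 23 + 4, so 4 mod 23 = 4
  gear 0 tooth = 4
Gear 1 (driven, T1=8): tooth at mesh = (-N) mod T1
  4 = 0 * 8 + 4, so 4 mod 8 = 4
  (-4) mod 8 = (-4) mod 8 = 8 - 4 = 4
Mesh after 4 steps: gear-0 tooth 4 meets gear-1 tooth 4

Answer: 4 4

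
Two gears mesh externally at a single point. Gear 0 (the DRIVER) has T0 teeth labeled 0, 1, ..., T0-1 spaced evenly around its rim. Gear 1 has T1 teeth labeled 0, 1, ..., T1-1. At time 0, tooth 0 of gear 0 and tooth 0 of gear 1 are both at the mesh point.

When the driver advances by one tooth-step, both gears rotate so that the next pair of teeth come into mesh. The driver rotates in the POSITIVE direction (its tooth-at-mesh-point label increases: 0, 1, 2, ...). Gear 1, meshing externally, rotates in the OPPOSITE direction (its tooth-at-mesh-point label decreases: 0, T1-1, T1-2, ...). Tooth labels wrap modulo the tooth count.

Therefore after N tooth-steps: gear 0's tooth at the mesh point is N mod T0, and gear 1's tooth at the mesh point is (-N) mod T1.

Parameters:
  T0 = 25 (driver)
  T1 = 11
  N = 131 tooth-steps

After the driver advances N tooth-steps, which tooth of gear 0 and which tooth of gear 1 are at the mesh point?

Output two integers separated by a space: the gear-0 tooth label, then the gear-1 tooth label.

Answer: 6 1

Derivation:
Gear 0 (driver, T0=25): tooth at mesh = N mod T0
  131 = 5 * 25 + 6, so 131 mod 25 = 6
  gear 0 tooth = 6
Gear 1 (driven, T1=11): tooth at mesh = (-N) mod T1
  131 = 11 * 11 + 10, so 131 mod 11 = 10
  (-131) mod 11 = (-10) mod 11 = 11 - 10 = 1
Mesh after 131 steps: gear-0 tooth 6 meets gear-1 tooth 1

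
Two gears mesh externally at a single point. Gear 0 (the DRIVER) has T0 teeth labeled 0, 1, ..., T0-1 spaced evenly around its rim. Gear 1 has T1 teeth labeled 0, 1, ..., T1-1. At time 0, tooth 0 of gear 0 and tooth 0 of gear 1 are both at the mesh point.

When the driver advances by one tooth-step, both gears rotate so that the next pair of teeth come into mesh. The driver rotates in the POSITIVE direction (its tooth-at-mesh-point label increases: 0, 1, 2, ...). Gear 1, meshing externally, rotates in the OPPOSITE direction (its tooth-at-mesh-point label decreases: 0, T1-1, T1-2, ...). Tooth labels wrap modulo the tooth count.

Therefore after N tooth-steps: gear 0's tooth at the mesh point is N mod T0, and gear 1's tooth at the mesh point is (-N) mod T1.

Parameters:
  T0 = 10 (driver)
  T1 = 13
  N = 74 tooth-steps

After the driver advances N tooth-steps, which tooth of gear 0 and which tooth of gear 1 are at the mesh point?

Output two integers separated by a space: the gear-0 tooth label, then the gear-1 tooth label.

Gear 0 (driver, T0=10): tooth at mesh = N mod T0
  74 = 7 * 10 + 4, so 74 mod 10 = 4
  gear 0 tooth = 4
Gear 1 (driven, T1=13): tooth at mesh = (-N) mod T1
  74 = 5 * 13 + 9, so 74 mod 13 = 9
  (-74) mod 13 = (-9) mod 13 = 13 - 9 = 4
Mesh after 74 steps: gear-0 tooth 4 meets gear-1 tooth 4

Answer: 4 4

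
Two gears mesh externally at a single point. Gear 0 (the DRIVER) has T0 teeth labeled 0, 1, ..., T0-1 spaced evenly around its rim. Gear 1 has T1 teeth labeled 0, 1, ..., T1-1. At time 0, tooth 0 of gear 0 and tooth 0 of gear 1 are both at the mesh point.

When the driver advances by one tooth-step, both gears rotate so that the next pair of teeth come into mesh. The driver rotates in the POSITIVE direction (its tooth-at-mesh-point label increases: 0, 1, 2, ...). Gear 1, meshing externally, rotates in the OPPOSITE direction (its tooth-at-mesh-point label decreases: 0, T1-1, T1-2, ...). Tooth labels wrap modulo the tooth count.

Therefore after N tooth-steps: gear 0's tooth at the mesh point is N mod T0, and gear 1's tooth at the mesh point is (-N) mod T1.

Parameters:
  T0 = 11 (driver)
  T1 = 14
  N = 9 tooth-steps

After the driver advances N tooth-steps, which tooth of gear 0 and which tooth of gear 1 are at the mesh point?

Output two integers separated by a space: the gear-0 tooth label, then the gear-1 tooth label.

Answer: 9 5

Derivation:
Gear 0 (driver, T0=11): tooth at mesh = N mod T0
  9 = 0 * 11 + 9, so 9 mod 11 = 9
  gear 0 tooth = 9
Gear 1 (driven, T1=14): tooth at mesh = (-N) mod T1
  9 = 0 * 14 + 9, so 9 mod 14 = 9
  (-9) mod 14 = (-9) mod 14 = 14 - 9 = 5
Mesh after 9 steps: gear-0 tooth 9 meets gear-1 tooth 5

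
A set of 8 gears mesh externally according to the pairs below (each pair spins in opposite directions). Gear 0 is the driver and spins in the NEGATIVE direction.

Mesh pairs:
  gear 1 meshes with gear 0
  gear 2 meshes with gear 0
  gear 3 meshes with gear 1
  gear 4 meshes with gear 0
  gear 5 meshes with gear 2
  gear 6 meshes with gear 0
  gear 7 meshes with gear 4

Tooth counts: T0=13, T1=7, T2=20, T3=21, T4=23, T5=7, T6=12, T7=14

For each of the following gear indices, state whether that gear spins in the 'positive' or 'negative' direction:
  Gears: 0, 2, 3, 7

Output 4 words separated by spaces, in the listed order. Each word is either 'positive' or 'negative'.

Gear 0 (driver): negative (depth 0)
  gear 1: meshes with gear 0 -> depth 1 -> positive (opposite of gear 0)
  gear 2: meshes with gear 0 -> depth 1 -> positive (opposite of gear 0)
  gear 3: meshes with gear 1 -> depth 2 -> negative (opposite of gear 1)
  gear 4: meshes with gear 0 -> depth 1 -> positive (opposite of gear 0)
  gear 5: meshes with gear 2 -> depth 2 -> negative (opposite of gear 2)
  gear 6: meshes with gear 0 -> depth 1 -> positive (opposite of gear 0)
  gear 7: meshes with gear 4 -> depth 2 -> negative (opposite of gear 4)
Queried indices 0, 2, 3, 7 -> negative, positive, negative, negative

Answer: negative positive negative negative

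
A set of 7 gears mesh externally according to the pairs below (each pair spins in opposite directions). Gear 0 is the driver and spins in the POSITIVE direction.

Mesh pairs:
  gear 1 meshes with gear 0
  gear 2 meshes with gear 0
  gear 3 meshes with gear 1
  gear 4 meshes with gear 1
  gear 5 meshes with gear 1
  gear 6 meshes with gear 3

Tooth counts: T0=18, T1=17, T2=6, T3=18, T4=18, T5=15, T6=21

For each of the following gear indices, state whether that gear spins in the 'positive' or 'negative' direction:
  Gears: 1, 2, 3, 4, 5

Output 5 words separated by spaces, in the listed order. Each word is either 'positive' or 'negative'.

Gear 0 (driver): positive (depth 0)
  gear 1: meshes with gear 0 -> depth 1 -> negative (opposite of gear 0)
  gear 2: meshes with gear 0 -> depth 1 -> negative (opposite of gear 0)
  gear 3: meshes with gear 1 -> depth 2 -> positive (opposite of gear 1)
  gear 4: meshes with gear 1 -> depth 2 -> positive (opposite of gear 1)
  gear 5: meshes with gear 1 -> depth 2 -> positive (opposite of gear 1)
  gear 6: meshes with gear 3 -> depth 3 -> negative (opposite of gear 3)
Queried indices 1, 2, 3, 4, 5 -> negative, negative, positive, positive, positive

Answer: negative negative positive positive positive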